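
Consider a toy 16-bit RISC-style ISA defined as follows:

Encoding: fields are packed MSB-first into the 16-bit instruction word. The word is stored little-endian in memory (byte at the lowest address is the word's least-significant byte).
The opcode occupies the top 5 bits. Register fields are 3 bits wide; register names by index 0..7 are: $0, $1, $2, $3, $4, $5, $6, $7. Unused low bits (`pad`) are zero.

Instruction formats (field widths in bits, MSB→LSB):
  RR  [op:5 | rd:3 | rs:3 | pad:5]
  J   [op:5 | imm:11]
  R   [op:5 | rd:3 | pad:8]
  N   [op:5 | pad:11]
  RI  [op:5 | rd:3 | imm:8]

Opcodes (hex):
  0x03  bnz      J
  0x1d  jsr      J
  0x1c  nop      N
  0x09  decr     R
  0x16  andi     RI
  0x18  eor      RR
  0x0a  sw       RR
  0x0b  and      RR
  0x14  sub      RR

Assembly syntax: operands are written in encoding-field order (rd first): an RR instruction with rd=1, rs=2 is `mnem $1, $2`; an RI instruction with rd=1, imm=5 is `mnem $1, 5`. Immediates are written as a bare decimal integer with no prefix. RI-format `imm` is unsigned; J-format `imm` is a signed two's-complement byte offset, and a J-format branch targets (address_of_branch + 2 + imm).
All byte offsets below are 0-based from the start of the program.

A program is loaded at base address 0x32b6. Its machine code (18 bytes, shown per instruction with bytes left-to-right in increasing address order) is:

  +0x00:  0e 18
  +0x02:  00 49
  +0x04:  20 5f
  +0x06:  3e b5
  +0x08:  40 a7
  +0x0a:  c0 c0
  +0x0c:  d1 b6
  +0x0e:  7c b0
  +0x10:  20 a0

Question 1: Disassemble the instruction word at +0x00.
bnz 14

+0x00: 0e 18 ⇒ word 0x180e (little)
  top 5b → 0x3 → bnz [J]
  imm: (w>>0)&0x7ff=0xe → 14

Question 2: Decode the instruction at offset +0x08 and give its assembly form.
sub $7, $2

[08] 40 a7 → 0xa740
  op=0xa740>>11=0x14 ⇒ sub (RR)
  [10:8] rd=7 = $7
  [7:5] rs=2 = $2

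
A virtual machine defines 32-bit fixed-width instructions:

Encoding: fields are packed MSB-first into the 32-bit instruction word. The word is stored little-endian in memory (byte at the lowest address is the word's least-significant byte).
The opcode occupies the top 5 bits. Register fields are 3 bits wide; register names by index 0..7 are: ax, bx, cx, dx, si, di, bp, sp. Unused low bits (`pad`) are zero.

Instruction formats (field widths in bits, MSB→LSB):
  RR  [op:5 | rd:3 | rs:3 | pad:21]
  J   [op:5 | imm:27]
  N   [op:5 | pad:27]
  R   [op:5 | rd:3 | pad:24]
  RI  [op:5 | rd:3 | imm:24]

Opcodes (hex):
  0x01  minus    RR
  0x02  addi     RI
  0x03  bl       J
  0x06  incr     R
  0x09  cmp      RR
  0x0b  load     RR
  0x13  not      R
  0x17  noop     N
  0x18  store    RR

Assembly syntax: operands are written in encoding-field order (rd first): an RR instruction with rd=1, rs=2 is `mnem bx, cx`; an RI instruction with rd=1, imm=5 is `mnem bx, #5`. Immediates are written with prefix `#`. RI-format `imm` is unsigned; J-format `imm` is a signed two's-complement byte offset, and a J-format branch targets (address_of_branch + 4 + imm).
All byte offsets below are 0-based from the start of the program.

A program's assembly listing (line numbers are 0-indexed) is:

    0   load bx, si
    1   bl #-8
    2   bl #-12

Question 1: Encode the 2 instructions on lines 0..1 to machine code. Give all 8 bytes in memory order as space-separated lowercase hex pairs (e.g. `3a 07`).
line 0 (load): pack op=0xb:5|rd=1:3|rs=4:3|pad=0:21 = 0x59800000; little→ 00 00 80 59
line 1 (bl): pack op=0x3:5|imm=-8:27 = 0x1ffffff8; little→ f8 ff ff 1f

00 00 80 59 f8 ff ff 1f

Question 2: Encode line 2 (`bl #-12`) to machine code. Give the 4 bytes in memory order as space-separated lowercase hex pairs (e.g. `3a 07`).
line 2 (bl): pack op=0x3:5|imm=-12:27 = 0x1ffffff4; little→ f4 ff ff 1f

f4 ff ff 1f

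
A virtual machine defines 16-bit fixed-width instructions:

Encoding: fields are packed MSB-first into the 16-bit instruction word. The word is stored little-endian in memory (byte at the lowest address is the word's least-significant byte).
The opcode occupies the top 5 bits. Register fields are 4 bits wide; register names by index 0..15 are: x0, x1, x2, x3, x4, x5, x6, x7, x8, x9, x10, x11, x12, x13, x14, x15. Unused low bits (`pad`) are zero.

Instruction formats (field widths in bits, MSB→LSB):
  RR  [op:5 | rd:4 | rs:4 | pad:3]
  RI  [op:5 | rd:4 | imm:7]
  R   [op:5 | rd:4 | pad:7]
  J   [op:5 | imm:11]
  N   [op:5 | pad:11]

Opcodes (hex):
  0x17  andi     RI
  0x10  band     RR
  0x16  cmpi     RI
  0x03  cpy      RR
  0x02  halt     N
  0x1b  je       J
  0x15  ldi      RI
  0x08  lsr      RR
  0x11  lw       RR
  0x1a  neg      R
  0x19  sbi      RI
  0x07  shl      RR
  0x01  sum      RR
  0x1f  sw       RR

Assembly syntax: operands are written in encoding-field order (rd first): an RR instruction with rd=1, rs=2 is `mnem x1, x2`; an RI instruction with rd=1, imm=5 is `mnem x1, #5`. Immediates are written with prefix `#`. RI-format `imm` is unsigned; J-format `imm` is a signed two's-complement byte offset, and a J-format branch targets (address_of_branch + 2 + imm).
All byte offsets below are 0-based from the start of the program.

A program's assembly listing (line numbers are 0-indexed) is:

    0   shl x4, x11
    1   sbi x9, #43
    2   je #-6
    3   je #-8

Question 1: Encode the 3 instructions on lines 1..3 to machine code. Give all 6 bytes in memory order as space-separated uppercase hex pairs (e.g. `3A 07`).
AB CC FA DF F8 DF

1. sbi fields op=0x19:5|rd=9:4|imm=43:7 → word ccabh → ab cc
2. je fields op=0x1b:5|imm=-6:11 → word dffah → fa df
3. je fields op=0x1b:5|imm=-8:11 → word dff8h → f8 df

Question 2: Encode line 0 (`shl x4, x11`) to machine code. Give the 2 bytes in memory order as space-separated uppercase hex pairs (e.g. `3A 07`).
58 3A

L0: shl op=0x7:5|rd=4:4|rs=11:4|pad=0:3 ⇒ 0x3a58 ⇒ little 58 3a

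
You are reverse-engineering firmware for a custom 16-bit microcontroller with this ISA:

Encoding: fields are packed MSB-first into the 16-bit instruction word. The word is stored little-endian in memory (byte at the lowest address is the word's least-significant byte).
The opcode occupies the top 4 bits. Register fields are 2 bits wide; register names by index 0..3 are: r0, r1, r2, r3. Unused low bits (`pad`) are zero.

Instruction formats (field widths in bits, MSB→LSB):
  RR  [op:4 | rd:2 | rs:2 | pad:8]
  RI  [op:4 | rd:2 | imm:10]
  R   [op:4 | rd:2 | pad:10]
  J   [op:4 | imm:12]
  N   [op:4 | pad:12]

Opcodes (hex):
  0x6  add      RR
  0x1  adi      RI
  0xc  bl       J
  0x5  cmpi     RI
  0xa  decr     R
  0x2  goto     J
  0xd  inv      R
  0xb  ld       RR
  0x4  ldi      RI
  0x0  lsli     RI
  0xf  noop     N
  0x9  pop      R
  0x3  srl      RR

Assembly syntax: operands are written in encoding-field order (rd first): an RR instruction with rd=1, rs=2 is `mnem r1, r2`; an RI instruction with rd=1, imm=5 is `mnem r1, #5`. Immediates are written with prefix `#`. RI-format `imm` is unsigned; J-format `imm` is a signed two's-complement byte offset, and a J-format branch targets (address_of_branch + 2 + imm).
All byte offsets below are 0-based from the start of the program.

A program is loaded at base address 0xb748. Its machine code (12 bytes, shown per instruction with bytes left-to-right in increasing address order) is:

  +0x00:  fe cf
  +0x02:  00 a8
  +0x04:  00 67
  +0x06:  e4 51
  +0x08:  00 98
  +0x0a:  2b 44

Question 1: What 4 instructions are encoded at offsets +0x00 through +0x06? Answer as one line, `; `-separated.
@+00  little-endian(fe cf) = 0xcffe
  opcode bits[15:12]=0xc: bl/J
  imm: (w>>0)&0xfff=0xffe (s12→-2) → #-2
@+02  little-endian(00 a8) = 0xa800
  opcode bits[15:12]=0xa: decr/R
  rd: (w>>10)&0x3=0x2 → r2
@+04  little-endian(00 67) = 0x6700
  opcode bits[15:12]=0x6: add/RR
  rd: (w>>10)&0x3=0x1 → r1
  rs: (w>>8)&0x3=0x3 → r3
@+06  little-endian(e4 51) = 0x51e4
  opcode bits[15:12]=0x5: cmpi/RI
  rd: (w>>10)&0x3=0x0 → r0
  imm: (w>>0)&0x3ff=0x1e4 → #484

bl #-2; decr r2; add r1, r3; cmpi r0, #484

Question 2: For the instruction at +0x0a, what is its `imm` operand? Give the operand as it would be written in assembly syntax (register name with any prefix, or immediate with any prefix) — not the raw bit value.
+0x0a: 2b 44 ⇒ word 0x442b (little)
  opcode bits[15:12]=0x4: ldi/RI
  rd@[11:10]=0x1 ⇒ r1
  imm@[9:0]=0x2b ⇒ #43

#43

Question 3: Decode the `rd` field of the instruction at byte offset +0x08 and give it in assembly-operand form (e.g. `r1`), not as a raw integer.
r2

[08] 00 98 → 0x9800
  opcode bits[15:12]=0x9: pop/R
  [11:10] rd=2 = r2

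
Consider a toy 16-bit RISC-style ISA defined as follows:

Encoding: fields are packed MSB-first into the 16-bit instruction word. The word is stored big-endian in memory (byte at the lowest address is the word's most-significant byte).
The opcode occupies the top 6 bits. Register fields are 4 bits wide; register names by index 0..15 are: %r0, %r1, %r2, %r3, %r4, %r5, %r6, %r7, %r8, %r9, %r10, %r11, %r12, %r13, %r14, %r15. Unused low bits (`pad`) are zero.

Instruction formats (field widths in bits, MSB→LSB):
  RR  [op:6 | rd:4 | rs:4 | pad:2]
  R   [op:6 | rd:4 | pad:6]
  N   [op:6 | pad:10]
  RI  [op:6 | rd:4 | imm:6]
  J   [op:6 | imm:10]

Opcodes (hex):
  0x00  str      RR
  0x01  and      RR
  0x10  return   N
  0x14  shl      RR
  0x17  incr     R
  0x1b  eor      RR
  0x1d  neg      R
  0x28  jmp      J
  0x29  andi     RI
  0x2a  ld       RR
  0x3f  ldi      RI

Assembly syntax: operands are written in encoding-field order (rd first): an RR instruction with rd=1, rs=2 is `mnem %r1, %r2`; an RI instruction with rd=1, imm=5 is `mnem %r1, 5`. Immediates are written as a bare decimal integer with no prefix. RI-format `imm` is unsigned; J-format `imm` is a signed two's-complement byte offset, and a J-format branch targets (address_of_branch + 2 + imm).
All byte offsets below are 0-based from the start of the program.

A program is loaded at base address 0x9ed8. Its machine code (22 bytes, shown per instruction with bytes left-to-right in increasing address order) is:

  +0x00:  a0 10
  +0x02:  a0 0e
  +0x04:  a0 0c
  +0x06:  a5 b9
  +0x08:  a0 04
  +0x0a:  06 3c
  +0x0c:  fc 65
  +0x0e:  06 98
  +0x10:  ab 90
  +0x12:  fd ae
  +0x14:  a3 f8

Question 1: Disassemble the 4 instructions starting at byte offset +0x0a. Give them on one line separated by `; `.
[0a] 06 3c → 0x063c
  opcode bits[15:10]=0x1: and/RR
  [9:6] rd=8 = %r8
  [5:2] rs=15 = %r15
[0c] fc 65 → 0xfc65
  opcode bits[15:10]=0x3f: ldi/RI
  [9:6] rd=1 = %r1
  [5:0] imm=37 = 37
[0e] 06 98 → 0x0698
  opcode bits[15:10]=0x1: and/RR
  [9:6] rd=10 = %r10
  [5:2] rs=6 = %r6
[10] ab 90 → 0xab90
  opcode bits[15:10]=0x2a: ld/RR
  [9:6] rd=14 = %r14
  [5:2] rs=4 = %r4

and %r8, %r15; ldi %r1, 37; and %r10, %r6; ld %r14, %r4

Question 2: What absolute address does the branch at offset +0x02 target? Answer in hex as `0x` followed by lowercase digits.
@+02  big-endian(a0 0e) = 0xa00e
  opcode bits[15:10]=0x28: jmp/J
  imm: (w>>0)&0x3ff=0xe → 14
  target = base 0x9ed8 + off 0x02 + 2 + imm 14 = 0x9eea

0x9eea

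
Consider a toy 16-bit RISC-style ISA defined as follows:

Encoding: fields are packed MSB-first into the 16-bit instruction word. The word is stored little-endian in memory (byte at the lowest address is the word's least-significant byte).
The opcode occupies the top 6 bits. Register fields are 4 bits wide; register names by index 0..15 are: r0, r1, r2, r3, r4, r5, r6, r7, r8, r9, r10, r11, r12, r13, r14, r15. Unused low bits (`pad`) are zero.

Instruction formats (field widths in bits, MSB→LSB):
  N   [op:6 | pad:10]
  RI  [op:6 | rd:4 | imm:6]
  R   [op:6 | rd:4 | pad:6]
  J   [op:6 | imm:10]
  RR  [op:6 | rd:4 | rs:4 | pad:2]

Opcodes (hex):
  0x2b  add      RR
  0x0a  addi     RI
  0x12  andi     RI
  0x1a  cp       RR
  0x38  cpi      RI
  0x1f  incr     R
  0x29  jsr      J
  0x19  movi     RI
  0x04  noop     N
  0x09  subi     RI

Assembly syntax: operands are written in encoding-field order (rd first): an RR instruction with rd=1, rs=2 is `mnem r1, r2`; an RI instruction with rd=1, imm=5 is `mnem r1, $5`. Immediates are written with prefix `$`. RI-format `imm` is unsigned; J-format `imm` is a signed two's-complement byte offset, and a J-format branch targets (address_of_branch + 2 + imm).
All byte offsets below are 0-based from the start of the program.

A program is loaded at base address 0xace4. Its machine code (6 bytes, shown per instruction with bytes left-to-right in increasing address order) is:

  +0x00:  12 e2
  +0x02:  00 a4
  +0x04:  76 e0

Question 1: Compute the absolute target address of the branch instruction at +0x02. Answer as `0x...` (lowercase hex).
0xace8

@+02  little-endian(00 a4) = 0xa400
  opcode bits[15:10]=0x29: jsr/J
  imm@[9:0]=0x0 ⇒ $0
  target = base 0xace4 + off 0x02 + 2 + imm 0 = 0xace8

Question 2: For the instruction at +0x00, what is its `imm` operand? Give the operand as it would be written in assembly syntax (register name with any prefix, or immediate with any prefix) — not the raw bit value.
$18

+0x00: 12 e2 ⇒ word 0xe212 (little)
  top 6b → 0x38 → cpi [RI]
  rd@[9:6]=0x8 ⇒ r8
  imm@[5:0]=0x12 ⇒ $18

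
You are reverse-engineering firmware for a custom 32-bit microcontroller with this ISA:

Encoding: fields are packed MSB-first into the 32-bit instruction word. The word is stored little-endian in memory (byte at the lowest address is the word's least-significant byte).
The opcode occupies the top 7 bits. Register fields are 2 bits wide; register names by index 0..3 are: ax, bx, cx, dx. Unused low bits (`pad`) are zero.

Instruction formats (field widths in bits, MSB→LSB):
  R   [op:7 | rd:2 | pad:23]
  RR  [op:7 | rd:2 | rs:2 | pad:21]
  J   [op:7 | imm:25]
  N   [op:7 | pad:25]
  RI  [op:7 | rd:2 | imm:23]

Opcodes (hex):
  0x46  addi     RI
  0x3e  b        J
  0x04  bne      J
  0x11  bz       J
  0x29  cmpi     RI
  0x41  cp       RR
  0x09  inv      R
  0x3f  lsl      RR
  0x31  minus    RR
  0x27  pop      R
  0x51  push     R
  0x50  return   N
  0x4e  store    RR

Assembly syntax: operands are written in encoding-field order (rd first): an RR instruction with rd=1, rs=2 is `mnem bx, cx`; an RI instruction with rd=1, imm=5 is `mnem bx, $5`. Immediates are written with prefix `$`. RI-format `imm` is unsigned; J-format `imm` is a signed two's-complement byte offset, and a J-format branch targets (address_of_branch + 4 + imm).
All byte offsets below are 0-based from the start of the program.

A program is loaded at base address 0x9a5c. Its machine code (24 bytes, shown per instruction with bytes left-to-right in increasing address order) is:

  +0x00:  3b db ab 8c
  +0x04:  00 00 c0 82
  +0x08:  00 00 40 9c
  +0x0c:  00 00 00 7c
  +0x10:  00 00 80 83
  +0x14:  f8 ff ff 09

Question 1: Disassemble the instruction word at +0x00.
addi bx, $2874171

@+00  little-endian(3b db ab 8c) = 0x8cabdb3b
  op=0x8cabdb3b>>25=0x46 ⇒ addi (RI)
  rd@[24:23]=0x1 ⇒ bx
  imm@[22:0]=0x2bdb3b ⇒ $2874171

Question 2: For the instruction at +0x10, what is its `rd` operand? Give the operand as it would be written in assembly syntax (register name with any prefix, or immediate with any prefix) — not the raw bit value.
dx

[10] 00 00 80 83 → 0x83800000
  opcode bits[31:25]=0x41: cp/RR
  [24:23] rd=3 = dx
  [22:21] rs=0 = ax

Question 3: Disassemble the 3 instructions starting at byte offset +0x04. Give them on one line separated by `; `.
[04] 00 00 c0 82 → 0x82c00000
  op=0x82c00000>>25=0x41 ⇒ cp (RR)
  [24:23] rd=1 = bx
  [22:21] rs=2 = cx
[08] 00 00 40 9c → 0x9c400000
  op=0x9c400000>>25=0x4e ⇒ store (RR)
  [24:23] rd=0 = ax
  [22:21] rs=2 = cx
[0c] 00 00 00 7c → 0x7c000000
  op=0x7c000000>>25=0x3e ⇒ b (J)
  [24:0] imm=0 = $0

cp bx, cx; store ax, cx; b $0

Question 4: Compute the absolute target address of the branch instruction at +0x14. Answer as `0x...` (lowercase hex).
[14] f8 ff ff 09 → 0x09fffff8
  top 7b → 0x4 → bne [J]
  [24:0] imm=33554424 (s25→-8) = $-8
  target = base 0x9a5c + off 0x14 + 4 + imm -8 = 0x9a6c

0x9a6c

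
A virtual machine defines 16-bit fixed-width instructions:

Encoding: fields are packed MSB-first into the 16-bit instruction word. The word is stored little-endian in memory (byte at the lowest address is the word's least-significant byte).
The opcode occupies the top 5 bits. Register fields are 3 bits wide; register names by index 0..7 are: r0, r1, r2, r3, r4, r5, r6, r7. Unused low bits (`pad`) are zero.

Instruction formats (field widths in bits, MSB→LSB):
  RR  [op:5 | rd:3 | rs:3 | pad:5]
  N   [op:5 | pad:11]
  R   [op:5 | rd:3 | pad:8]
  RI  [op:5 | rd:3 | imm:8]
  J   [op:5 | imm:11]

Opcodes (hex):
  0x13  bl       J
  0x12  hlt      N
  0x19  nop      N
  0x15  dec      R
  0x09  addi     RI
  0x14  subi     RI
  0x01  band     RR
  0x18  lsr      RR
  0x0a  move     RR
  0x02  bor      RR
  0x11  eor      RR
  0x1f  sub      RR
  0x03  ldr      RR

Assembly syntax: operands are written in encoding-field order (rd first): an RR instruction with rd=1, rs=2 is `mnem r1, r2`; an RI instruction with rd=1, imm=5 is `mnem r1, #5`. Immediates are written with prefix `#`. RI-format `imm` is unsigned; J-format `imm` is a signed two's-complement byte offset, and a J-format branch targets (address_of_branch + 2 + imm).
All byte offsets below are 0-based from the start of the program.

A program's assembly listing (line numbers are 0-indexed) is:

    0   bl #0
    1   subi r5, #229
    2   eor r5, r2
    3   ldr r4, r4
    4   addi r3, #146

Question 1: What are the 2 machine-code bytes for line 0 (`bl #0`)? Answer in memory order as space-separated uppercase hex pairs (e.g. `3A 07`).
00 98

line 0 (bl): pack op=0x13:5|imm=0:11 = 0x9800; little→ 00 98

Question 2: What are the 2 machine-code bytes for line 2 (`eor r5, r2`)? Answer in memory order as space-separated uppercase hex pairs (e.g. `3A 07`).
40 8D

line 2 (eor): pack op=0x11:5|rd=5:3|rs=2:3|pad=0:5 = 0x8d40; little→ 40 8d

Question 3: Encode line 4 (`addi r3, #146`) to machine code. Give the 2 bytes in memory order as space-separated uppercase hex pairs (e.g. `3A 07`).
line 4 (addi): pack op=0x9:5|rd=3:3|imm=146:8 = 0x4b92; little→ 92 4b

92 4B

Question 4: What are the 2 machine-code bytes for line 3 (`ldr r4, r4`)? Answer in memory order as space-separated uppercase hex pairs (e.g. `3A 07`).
80 1C

3. ldr fields op=0x3:5|rd=4:3|rs=4:3|pad=0:5 → word 1c80h → 80 1c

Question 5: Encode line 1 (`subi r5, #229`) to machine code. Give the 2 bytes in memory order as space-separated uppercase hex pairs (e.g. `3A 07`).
1. subi fields op=0x14:5|rd=5:3|imm=229:8 → word a5e5h → e5 a5

E5 A5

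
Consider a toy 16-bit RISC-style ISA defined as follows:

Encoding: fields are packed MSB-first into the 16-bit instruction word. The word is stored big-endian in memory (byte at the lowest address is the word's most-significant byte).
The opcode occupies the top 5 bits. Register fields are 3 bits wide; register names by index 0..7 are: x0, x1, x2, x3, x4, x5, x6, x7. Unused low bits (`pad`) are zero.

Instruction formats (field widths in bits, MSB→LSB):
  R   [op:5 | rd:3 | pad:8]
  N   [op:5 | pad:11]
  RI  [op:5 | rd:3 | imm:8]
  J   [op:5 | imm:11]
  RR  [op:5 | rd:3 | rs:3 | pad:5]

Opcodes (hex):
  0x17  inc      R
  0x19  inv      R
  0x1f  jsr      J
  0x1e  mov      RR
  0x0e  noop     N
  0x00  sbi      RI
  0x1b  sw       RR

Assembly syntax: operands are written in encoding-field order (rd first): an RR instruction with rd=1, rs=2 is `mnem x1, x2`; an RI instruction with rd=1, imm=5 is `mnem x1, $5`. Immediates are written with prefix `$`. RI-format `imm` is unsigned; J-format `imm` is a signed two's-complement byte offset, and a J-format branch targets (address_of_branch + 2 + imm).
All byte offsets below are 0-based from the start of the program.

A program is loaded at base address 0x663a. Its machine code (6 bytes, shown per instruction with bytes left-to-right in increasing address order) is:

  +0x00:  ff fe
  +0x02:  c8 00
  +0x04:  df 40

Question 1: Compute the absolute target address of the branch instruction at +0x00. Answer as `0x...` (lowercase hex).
off 0x00: read ff fe as big → 0xfffe
  opcode bits[15:11]=0x1f: jsr/J
  [10:0] imm=2046 (s11→-2) = $-2
  target = base 0x663a + off 0x00 + 2 + imm -2 = 0x663a

0x663a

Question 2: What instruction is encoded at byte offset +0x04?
sw x7, x2

+0x04: df 40 ⇒ word 0xdf40 (big)
  opcode bits[15:11]=0x1b: sw/RR
  [10:8] rd=7 = x7
  [7:5] rs=2 = x2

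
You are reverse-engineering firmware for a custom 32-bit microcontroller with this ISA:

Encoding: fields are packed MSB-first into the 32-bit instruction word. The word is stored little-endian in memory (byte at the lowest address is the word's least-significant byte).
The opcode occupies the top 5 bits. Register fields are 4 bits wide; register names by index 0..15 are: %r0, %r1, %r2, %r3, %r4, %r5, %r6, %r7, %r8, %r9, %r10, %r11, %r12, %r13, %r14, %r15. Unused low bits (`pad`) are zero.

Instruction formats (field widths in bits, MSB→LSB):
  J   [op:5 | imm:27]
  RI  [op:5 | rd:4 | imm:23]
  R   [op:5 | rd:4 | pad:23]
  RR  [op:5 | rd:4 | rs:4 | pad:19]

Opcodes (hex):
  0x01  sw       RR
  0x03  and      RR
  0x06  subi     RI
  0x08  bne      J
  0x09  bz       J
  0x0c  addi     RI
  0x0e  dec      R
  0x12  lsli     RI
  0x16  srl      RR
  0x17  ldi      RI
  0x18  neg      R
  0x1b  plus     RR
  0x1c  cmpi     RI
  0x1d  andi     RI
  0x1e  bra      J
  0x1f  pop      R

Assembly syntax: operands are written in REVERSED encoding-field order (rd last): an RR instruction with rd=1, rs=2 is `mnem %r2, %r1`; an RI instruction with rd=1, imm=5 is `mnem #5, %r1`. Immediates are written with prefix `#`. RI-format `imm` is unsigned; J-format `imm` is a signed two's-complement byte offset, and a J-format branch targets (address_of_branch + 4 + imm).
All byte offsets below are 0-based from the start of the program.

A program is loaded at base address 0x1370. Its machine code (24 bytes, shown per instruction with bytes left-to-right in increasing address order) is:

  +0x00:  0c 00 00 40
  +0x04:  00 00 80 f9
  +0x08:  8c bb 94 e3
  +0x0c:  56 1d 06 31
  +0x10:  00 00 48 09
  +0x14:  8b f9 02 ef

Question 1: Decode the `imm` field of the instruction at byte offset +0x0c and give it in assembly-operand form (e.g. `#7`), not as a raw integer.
#400726

@+0c  little-endian(56 1d 06 31) = 0x31061d56
  op=0x31061d56>>27=0x6 ⇒ subi (RI)
  rd@[26:23]=0x2 ⇒ %r2
  imm@[22:0]=0x61d56 ⇒ #400726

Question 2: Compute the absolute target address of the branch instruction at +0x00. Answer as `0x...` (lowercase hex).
+0x00: 0c 00 00 40 ⇒ word 0x4000000c (little)
  opcode bits[31:27]=0x8: bne/J
  [26:0] imm=12 = #12
  target = base 0x1370 + off 0x00 + 4 + imm 12 = 0x1380

0x1380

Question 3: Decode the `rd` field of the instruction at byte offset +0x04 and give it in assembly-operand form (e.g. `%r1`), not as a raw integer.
+0x04: 00 00 80 f9 ⇒ word 0xf9800000 (little)
  top 5b → 0x1f → pop [R]
  [26:23] rd=3 = %r3

%r3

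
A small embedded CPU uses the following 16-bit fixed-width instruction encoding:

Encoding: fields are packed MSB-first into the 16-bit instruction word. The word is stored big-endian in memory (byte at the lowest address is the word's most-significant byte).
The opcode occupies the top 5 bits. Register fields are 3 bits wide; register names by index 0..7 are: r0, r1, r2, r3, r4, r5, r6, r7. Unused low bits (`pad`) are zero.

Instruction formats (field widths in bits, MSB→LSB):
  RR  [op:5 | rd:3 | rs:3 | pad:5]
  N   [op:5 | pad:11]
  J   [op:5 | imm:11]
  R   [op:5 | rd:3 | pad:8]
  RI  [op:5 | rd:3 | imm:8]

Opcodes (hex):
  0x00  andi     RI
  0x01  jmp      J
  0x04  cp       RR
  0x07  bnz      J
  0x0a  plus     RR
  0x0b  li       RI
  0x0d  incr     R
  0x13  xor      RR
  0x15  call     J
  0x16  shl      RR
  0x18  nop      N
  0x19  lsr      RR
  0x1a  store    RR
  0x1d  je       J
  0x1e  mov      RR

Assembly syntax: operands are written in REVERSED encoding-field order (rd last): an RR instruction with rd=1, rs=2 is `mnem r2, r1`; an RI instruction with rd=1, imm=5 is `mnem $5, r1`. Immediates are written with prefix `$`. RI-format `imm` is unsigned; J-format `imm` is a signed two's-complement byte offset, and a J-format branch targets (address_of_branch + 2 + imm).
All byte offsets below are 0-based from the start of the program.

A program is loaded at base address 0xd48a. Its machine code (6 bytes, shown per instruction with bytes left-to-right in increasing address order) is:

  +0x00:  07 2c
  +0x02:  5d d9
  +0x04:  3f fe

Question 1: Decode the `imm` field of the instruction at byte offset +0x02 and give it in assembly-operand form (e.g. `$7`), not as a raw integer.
+0x02: 5d d9 ⇒ word 0x5dd9 (big)
  op=0x5dd9>>11=0xb ⇒ li (RI)
  [10:8] rd=5 = r5
  [7:0] imm=217 = $217

$217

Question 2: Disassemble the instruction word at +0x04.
[04] 3f fe → 0x3ffe
  opcode bits[15:11]=0x7: bnz/J
  imm@[10:0]=0x7fe (s11→-2) ⇒ $-2

bnz $-2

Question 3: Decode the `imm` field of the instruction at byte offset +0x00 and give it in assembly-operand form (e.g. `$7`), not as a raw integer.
$44

@+00  big-endian(07 2c) = 0x072c
  op=0x072c>>11=0x0 ⇒ andi (RI)
  rd@[10:8]=0x7 ⇒ r7
  imm@[7:0]=0x2c ⇒ $44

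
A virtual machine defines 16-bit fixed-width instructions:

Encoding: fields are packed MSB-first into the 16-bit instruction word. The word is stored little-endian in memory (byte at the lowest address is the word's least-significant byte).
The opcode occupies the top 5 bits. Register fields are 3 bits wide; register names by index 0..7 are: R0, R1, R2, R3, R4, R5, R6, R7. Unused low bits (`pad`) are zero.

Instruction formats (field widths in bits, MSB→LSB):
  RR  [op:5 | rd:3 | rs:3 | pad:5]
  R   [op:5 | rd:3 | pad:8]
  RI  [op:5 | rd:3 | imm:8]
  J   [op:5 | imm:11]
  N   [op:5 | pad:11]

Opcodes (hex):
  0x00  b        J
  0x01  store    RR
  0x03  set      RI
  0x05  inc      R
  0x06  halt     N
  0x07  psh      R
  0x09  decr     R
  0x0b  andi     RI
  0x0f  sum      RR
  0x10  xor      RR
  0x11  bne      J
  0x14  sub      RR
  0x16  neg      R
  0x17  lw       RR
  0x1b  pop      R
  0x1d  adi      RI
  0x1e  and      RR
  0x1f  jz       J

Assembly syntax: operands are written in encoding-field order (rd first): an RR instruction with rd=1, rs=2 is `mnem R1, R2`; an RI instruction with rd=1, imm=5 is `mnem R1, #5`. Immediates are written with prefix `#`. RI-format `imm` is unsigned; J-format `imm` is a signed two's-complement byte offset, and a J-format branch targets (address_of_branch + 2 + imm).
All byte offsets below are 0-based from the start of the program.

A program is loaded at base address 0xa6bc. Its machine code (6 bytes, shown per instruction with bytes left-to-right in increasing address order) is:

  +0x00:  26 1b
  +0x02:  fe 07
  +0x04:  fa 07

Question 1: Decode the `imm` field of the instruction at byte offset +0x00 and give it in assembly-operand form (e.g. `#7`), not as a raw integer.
#38

off 0x00: read 26 1b as little → 0x1b26
  top 5b → 0x3 → set [RI]
  rd@[10:8]=0x3 ⇒ R3
  imm@[7:0]=0x26 ⇒ #38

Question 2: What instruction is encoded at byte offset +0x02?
+0x02: fe 07 ⇒ word 0x07fe (little)
  top 5b → 0x0 → b [J]
  imm: (w>>0)&0x7ff=0x7fe (s11→-2) → #-2

b #-2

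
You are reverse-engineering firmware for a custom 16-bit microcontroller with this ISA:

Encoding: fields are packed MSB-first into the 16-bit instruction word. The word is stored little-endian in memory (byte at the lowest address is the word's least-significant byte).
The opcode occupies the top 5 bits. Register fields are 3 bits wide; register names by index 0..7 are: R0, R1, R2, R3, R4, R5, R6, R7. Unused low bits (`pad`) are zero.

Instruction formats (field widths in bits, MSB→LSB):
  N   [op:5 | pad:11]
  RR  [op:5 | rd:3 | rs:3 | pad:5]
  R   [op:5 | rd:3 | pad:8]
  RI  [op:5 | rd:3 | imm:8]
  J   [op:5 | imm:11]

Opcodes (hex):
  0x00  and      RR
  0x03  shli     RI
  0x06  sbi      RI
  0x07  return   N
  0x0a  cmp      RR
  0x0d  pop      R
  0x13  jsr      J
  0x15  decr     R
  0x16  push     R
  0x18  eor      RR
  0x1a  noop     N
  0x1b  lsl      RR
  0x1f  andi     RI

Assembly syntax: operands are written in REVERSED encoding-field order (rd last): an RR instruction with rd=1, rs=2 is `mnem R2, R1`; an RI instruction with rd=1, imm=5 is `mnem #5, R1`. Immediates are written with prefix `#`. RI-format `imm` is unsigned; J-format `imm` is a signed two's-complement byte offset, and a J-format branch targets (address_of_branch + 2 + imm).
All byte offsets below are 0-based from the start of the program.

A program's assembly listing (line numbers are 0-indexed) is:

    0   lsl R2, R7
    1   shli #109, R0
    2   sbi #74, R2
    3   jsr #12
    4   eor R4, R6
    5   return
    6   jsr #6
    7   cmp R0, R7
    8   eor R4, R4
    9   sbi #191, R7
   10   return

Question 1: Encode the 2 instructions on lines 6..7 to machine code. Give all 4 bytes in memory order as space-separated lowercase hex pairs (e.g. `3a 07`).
6. jsr fields op=0x13:5|imm=6:11 → word 9806h → 06 98
7. cmp fields op=0xa:5|rd=7:3|rs=0:3|pad=0:5 → word 5700h → 00 57

06 98 00 57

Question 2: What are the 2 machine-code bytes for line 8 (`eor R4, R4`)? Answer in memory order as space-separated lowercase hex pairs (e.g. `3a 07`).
80 c4

line 8 (eor): pack op=0x18:5|rd=4:3|rs=4:3|pad=0:5 = 0xc480; little→ 80 c4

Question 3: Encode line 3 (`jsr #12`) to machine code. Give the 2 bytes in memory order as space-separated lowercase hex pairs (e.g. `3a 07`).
0c 98

line 3 (jsr): pack op=0x13:5|imm=12:11 = 0x980c; little→ 0c 98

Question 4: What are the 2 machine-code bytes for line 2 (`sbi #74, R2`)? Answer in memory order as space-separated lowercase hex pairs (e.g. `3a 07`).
4a 32

2. sbi fields op=0x6:5|rd=2:3|imm=74:8 → word 324ah → 4a 32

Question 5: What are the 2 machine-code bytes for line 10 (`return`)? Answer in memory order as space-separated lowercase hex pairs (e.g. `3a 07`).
00 38

10. return fields op=0x7:5|pad=0:11 → word 3800h → 00 38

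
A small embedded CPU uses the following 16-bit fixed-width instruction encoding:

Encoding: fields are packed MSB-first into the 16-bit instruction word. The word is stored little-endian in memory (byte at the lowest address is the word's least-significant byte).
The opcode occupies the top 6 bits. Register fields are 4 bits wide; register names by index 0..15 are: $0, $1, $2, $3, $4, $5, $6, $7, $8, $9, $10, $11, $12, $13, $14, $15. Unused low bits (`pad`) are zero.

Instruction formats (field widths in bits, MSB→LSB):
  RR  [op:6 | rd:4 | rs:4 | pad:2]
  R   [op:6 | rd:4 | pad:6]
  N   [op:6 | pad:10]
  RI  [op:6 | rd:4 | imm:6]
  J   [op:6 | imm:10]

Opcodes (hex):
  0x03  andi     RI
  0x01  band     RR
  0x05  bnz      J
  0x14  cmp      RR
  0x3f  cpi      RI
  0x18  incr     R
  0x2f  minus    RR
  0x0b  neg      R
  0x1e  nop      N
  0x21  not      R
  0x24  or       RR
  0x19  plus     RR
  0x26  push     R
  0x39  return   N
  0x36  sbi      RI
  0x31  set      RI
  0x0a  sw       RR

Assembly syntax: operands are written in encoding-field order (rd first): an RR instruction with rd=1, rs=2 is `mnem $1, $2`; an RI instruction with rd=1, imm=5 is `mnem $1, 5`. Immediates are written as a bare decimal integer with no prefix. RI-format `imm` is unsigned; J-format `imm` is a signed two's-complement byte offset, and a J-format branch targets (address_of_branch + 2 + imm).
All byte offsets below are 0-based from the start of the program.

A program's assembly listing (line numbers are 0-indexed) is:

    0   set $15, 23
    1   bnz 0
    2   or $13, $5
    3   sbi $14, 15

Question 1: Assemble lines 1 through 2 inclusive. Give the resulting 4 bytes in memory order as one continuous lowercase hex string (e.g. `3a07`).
00145493

L1: bnz op=0x5:6|imm=0:10 ⇒ 0x1400 ⇒ little 00 14
L2: or op=0x24:6|rd=13:4|rs=5:4|pad=0:2 ⇒ 0x9354 ⇒ little 54 93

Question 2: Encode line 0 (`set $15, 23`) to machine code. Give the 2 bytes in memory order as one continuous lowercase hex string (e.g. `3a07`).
line 0 (set): pack op=0x31:6|rd=15:4|imm=23:6 = 0xc7d7; little→ d7 c7

d7c7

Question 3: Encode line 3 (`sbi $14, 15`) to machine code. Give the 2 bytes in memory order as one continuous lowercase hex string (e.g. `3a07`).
8fdb

L3: sbi op=0x36:6|rd=14:4|imm=15:6 ⇒ 0xdb8f ⇒ little 8f db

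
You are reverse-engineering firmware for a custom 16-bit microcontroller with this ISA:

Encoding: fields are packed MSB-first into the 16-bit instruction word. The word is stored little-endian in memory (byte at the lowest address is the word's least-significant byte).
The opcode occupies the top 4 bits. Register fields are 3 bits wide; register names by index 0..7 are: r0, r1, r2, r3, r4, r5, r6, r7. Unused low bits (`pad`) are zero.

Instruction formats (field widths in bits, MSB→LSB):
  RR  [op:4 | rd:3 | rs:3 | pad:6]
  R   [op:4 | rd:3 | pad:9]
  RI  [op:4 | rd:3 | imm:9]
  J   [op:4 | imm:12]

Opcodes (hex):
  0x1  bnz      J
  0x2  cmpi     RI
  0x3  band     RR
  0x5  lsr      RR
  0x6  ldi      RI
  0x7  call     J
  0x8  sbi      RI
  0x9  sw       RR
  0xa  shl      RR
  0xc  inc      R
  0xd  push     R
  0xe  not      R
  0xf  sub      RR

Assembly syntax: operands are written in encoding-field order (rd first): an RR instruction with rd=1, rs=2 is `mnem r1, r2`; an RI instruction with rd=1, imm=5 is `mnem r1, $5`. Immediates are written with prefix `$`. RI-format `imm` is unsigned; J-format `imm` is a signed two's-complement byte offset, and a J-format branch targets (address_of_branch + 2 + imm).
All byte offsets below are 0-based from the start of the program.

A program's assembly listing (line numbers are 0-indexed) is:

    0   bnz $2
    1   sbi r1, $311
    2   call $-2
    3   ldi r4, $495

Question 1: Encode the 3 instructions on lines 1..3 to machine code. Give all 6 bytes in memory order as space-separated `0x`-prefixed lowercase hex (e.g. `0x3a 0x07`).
1. sbi fields op=0x8:4|rd=1:3|imm=311:9 → word 8337h → 37 83
2. call fields op=0x7:4|imm=-2:12 → word 7ffeh → fe 7f
3. ldi fields op=0x6:4|rd=4:3|imm=495:9 → word 69efh → ef 69

0x37 0x83 0xfe 0x7f 0xef 0x69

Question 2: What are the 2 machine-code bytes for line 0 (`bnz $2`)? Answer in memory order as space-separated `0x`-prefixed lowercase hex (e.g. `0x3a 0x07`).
0. bnz fields op=0x1:4|imm=2:12 → word 1002h → 02 10

0x02 0x10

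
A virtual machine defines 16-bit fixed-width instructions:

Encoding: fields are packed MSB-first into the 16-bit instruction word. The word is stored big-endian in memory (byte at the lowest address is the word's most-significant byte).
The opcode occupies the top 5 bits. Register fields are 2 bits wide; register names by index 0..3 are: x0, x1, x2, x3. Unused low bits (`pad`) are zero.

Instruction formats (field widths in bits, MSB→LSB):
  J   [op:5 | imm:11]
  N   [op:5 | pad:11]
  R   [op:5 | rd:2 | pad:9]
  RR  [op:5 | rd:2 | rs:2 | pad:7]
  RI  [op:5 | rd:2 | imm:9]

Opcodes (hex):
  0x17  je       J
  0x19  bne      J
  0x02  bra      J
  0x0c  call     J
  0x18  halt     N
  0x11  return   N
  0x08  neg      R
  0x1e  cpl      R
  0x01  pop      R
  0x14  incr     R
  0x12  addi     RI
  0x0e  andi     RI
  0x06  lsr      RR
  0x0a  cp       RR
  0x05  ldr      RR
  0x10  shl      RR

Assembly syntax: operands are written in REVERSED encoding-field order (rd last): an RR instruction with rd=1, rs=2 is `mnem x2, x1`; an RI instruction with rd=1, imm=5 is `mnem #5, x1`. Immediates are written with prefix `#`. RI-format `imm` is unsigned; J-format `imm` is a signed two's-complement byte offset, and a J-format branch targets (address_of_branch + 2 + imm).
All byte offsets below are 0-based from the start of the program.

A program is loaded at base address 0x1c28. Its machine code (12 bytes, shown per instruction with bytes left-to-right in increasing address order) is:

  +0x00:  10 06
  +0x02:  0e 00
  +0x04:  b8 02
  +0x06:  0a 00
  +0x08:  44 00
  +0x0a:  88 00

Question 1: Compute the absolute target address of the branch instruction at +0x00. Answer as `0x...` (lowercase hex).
0x1c30

off 0x00: read 10 06 as big → 0x1006
  op=0x1006>>11=0x2 ⇒ bra (J)
  [10:0] imm=6 = #6
  target = base 0x1c28 + off 0x00 + 2 + imm 6 = 0x1c30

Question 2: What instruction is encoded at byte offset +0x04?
+0x04: b8 02 ⇒ word 0xb802 (big)
  top 5b → 0x17 → je [J]
  [10:0] imm=2 = #2

je #2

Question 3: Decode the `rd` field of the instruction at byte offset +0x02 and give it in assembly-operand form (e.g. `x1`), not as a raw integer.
x3

+0x02: 0e 00 ⇒ word 0x0e00 (big)
  op=0x0e00>>11=0x1 ⇒ pop (R)
  rd: (w>>9)&0x3=0x3 → x3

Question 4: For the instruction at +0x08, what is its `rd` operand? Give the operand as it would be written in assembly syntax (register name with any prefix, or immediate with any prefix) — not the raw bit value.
+0x08: 44 00 ⇒ word 0x4400 (big)
  opcode bits[15:11]=0x8: neg/R
  rd@[10:9]=0x2 ⇒ x2

x2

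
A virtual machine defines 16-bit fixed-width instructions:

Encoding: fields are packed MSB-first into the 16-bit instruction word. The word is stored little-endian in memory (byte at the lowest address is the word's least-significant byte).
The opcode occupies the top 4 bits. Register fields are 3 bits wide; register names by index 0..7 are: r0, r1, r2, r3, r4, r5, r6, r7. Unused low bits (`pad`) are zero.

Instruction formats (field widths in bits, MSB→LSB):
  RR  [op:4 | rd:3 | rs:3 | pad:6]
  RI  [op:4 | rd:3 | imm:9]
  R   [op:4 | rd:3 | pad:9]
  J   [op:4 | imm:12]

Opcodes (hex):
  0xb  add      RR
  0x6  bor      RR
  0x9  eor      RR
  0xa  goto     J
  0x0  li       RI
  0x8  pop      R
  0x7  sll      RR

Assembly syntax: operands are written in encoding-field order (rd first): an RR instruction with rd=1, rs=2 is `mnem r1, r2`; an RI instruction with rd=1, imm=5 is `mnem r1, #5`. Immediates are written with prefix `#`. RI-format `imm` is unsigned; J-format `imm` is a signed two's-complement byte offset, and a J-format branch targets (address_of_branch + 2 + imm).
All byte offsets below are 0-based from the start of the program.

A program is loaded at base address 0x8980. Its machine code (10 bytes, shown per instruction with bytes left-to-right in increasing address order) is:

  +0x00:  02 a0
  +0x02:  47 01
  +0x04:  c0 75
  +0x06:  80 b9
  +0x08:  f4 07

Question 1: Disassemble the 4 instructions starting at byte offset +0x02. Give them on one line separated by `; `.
li r0, #327; sll r2, r7; add r4, r6; li r3, #500

off 0x02: read 47 01 as little → 0x0147
  top 4b → 0x0 → li [RI]
  [11:9] rd=0 = r0
  [8:0] imm=327 = #327
off 0x04: read c0 75 as little → 0x75c0
  top 4b → 0x7 → sll [RR]
  [11:9] rd=2 = r2
  [8:6] rs=7 = r7
off 0x06: read 80 b9 as little → 0xb980
  top 4b → 0xb → add [RR]
  [11:9] rd=4 = r4
  [8:6] rs=6 = r6
off 0x08: read f4 07 as little → 0x07f4
  top 4b → 0x0 → li [RI]
  [11:9] rd=3 = r3
  [8:0] imm=500 = #500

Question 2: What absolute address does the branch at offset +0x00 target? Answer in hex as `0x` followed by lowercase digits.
+0x00: 02 a0 ⇒ word 0xa002 (little)
  op=0xa002>>12=0xa ⇒ goto (J)
  [11:0] imm=2 = #2
  target = base 0x8980 + off 0x00 + 2 + imm 2 = 0x8984

0x8984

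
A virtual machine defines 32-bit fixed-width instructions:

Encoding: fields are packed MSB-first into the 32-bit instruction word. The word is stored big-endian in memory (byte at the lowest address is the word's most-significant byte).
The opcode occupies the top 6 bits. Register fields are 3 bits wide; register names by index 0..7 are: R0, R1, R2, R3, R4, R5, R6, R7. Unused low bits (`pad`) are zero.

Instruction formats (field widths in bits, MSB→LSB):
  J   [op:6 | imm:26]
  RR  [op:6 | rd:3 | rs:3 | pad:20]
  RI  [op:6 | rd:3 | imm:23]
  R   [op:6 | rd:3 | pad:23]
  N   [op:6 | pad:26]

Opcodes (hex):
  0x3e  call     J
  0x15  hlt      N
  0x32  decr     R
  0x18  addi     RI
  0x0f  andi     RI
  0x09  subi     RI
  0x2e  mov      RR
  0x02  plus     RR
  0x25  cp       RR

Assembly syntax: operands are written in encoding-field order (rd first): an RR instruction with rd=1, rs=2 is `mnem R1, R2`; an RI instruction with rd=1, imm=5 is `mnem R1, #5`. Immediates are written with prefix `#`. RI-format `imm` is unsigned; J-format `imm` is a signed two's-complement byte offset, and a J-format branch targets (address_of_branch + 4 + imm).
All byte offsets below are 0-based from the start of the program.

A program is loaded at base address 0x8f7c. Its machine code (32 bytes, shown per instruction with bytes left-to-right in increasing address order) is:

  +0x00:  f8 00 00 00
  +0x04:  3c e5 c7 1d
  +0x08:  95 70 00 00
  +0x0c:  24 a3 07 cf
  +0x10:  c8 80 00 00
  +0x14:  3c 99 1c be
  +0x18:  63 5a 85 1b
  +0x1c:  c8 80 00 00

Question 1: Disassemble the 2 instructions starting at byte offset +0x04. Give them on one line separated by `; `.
andi R1, #6670109; cp R2, R7

+0x04: 3c e5 c7 1d ⇒ word 0x3ce5c71d (big)
  op=0x3ce5c71d>>26=0xf ⇒ andi (RI)
  rd: (w>>23)&0x7=0x1 → R1
  imm: (w>>0)&0x7fffff=0x65c71d → #6670109
+0x08: 95 70 00 00 ⇒ word 0x95700000 (big)
  op=0x95700000>>26=0x25 ⇒ cp (RR)
  rd: (w>>23)&0x7=0x2 → R2
  rs: (w>>20)&0x7=0x7 → R7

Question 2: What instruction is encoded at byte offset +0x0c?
off 0x0c: read 24 a3 07 cf as big → 0x24a307cf
  opcode bits[31:26]=0x9: subi/RI
  rd: (w>>23)&0x7=0x1 → R1
  imm: (w>>0)&0x7fffff=0x2307cf → #2295759

subi R1, #2295759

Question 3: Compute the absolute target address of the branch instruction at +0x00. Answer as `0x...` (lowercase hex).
0x8f80

[00] f8 00 00 00 → 0xf8000000
  opcode bits[31:26]=0x3e: call/J
  imm@[25:0]=0x0 ⇒ #0
  target = base 0x8f7c + off 0x00 + 4 + imm 0 = 0x8f80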